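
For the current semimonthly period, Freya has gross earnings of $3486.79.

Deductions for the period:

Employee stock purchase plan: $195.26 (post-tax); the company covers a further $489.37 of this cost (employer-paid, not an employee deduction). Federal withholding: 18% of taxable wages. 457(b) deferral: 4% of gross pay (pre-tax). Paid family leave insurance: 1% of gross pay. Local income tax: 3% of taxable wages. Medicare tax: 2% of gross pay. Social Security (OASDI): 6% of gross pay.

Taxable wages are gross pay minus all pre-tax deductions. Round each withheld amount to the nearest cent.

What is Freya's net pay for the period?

$2135.30

457(b) deferral: $3486.79 × 0.04 = $139.47
Taxable wages = $3486.79 − $139.47 = $3347.32
Federal withholding: $3347.32 × 0.18 = $602.52
Local income tax: $3347.32 × 0.03 = $100.42
Social Security (OASDI): $3486.79 × 0.06 = $209.21
Medicare tax: $3486.79 × 0.02 = $69.74
Paid family leave insurance: $3486.79 × 0.01 = $34.87
Employee stock purchase plan: $195.26
(Employer's $489.37 toward employee stock purchase plan is not withheld from the employee.)
Total deductions = $139.47 + $602.52 + $100.42 + $209.21 + $69.74 + $34.87 + $195.26 = $1351.49
Net pay = $3486.79 − $1351.49 = $2135.30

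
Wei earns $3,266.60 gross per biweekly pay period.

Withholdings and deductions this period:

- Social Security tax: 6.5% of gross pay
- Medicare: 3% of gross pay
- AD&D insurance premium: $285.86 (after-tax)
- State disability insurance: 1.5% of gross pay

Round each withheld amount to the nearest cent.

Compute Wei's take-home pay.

Medicare: $3,266.60 × 0.03 = $98.00
State disability insurance: $3,266.60 × 0.015 = $49.00
Social Security tax: $3,266.60 × 0.065 = $212.33
AD&D insurance premium: $285.86
Total deductions = $98.00 + $49.00 + $212.33 + $285.86 = $645.19
Net pay = $3,266.60 − $645.19 = $2,621.41

$2,621.41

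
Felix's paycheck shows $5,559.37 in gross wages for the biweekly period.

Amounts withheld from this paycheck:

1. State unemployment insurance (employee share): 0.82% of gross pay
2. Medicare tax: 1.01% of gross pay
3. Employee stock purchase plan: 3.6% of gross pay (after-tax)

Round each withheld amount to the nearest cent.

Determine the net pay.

$5,257.49

Medicare tax: $5,559.37 × 0.0101 = $56.15
State unemployment insurance (employee share): $5,559.37 × 0.0082 = $45.59
Employee stock purchase plan: $5,559.37 × 0.036 = $200.14
Total deductions = $56.15 + $45.59 + $200.14 = $301.88
Net pay = $5,559.37 − $301.88 = $5,257.49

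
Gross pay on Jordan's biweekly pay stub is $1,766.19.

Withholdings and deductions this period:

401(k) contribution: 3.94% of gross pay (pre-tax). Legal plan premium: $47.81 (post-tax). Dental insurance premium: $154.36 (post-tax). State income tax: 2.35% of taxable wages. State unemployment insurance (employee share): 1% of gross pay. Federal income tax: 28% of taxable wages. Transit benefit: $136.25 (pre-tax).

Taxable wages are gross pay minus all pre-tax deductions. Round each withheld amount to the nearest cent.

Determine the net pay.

Transit benefit: $136.25
401(k) contribution: $1,766.19 × 0.0394 = $69.59
Pre-tax total = $136.25 + $69.59 = $205.84
Taxable wages = $1,766.19 − $205.84 = $1,560.35
Federal income tax: $1,560.35 × 0.28 = $436.90
State income tax: $1,560.35 × 0.0235 = $36.67
State unemployment insurance (employee share): $1,766.19 × 0.01 = $17.66
Legal plan premium: $47.81
Dental insurance premium: $154.36
Total deductions = $136.25 + $69.59 + $436.90 + $36.67 + $17.66 + $47.81 + $154.36 = $899.24
Net pay = $1,766.19 − $899.24 = $866.95

$866.95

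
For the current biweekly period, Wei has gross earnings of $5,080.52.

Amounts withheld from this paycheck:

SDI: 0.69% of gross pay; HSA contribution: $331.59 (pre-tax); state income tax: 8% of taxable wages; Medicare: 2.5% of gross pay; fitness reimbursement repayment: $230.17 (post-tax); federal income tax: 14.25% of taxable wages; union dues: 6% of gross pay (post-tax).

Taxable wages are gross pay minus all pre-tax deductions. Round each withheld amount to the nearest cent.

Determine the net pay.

$2,995.23

HSA contribution: $331.59
Taxable wages = $5,080.52 − $331.59 = $4,748.93
State income tax: $4,748.93 × 0.08 = $379.91
Federal income tax: $4,748.93 × 0.1425 = $676.72
Medicare: $5,080.52 × 0.025 = $127.01
SDI: $5,080.52 × 0.0069 = $35.06
Union dues: $5,080.52 × 0.06 = $304.83
Fitness reimbursement repayment: $230.17
Total deductions = $331.59 + $379.91 + $676.72 + $127.01 + $35.06 + $304.83 + $230.17 = $2,085.29
Net pay = $5,080.52 − $2,085.29 = $2,995.23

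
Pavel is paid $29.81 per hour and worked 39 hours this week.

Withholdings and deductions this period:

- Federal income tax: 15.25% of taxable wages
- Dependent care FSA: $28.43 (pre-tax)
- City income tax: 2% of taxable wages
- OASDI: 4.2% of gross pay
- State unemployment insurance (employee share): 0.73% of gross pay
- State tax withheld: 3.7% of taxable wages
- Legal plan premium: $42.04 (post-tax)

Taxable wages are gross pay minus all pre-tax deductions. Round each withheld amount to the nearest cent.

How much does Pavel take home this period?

$797.20

Gross pay: 39 × $29.81 = $1162.59
Dependent care FSA: $28.43
Taxable wages = $1162.59 − $28.43 = $1134.16
State tax withheld: $1134.16 × 0.037 = $41.96
City income tax: $1134.16 × 0.02 = $22.68
Federal income tax: $1134.16 × 0.1525 = $172.96
OASDI: $1162.59 × 0.042 = $48.83
State unemployment insurance (employee share): $1162.59 × 0.0073 = $8.49
Legal plan premium: $42.04
Total deductions = $28.43 + $41.96 + $22.68 + $172.96 + $48.83 + $8.49 + $42.04 = $365.39
Net pay = $1162.59 − $365.39 = $797.20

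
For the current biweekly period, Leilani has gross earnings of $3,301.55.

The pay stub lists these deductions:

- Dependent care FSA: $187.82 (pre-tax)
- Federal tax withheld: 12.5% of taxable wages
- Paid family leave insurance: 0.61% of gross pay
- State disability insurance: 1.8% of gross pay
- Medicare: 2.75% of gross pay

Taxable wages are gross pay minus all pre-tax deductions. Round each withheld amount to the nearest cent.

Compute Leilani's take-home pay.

$2,554.15

Dependent care FSA: $187.82
Taxable wages = $3,301.55 − $187.82 = $3,113.73
Federal tax withheld: $3,113.73 × 0.125 = $389.22
State disability insurance: $3,301.55 × 0.018 = $59.43
Medicare: $3,301.55 × 0.0275 = $90.79
Paid family leave insurance: $3,301.55 × 0.0061 = $20.14
Total deductions = $187.82 + $389.22 + $59.43 + $90.79 + $20.14 = $747.40
Net pay = $3,301.55 − $747.40 = $2,554.15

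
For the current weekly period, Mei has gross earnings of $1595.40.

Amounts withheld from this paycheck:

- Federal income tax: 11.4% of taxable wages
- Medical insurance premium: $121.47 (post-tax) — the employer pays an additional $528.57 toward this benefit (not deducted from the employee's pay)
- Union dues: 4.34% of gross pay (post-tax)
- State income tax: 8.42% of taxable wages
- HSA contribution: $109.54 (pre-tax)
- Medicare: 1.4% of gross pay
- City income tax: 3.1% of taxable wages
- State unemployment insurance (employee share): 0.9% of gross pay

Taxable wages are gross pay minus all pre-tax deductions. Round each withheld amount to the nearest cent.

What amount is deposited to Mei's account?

$917.89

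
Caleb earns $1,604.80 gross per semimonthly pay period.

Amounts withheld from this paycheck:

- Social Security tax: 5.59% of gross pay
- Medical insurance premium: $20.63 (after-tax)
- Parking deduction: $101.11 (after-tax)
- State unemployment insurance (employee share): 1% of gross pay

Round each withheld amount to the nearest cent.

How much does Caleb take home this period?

$1,377.30

State unemployment insurance (employee share): $1,604.80 × 0.01 = $16.05
Social Security tax: $1,604.80 × 0.0559 = $89.71
Medical insurance premium: $20.63
Parking deduction: $101.11
Total deductions = $16.05 + $89.71 + $20.63 + $101.11 = $227.50
Net pay = $1,604.80 − $227.50 = $1,377.30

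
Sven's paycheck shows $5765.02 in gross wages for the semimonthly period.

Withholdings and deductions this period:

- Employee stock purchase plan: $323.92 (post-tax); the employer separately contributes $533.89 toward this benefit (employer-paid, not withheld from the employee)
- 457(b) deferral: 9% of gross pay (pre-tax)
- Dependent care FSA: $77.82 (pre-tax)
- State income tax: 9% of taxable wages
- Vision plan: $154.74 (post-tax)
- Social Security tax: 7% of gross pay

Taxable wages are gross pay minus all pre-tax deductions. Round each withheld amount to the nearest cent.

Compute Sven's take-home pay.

457(b) deferral: $5765.02 × 0.09 = $518.85
Dependent care FSA: $77.82
Pre-tax total = $518.85 + $77.82 = $596.67
Taxable wages = $5765.02 − $596.67 = $5168.35
State income tax: $5168.35 × 0.09 = $465.15
Social Security tax: $5765.02 × 0.07 = $403.55
Employee stock purchase plan: $323.92
Vision plan: $154.74
(Employer's $533.89 toward employee stock purchase plan is not withheld from the employee.)
Total deductions = $518.85 + $77.82 + $465.15 + $403.55 + $323.92 + $154.74 = $1944.03
Net pay = $5765.02 − $1944.03 = $3820.99

$3820.99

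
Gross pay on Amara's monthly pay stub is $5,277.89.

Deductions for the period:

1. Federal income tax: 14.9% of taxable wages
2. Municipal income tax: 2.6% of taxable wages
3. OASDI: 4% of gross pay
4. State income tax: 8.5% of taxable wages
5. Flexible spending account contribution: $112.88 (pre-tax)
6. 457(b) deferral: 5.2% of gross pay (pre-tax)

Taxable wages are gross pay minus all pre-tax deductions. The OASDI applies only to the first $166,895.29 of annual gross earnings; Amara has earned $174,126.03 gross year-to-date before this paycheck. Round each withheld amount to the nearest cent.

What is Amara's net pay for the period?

Flexible spending account contribution: $112.88
457(b) deferral: $5,277.89 × 0.052 = $274.45
Pre-tax total = $112.88 + $274.45 = $387.33
Taxable wages = $5,277.89 − $387.33 = $4,890.56
Federal income tax: $4,890.56 × 0.149 = $728.69
State income tax: $4,890.56 × 0.085 = $415.70
Municipal income tax: $4,890.56 × 0.026 = $127.15
OASDI: annual cap $166,895.29 already reached (YTD $174,126.03), so $0.00
Total deductions = $112.88 + $274.45 + $728.69 + $415.70 + $127.15 + $0.00 = $1,658.87
Net pay = $5,277.89 − $1,658.87 = $3,619.02

$3,619.02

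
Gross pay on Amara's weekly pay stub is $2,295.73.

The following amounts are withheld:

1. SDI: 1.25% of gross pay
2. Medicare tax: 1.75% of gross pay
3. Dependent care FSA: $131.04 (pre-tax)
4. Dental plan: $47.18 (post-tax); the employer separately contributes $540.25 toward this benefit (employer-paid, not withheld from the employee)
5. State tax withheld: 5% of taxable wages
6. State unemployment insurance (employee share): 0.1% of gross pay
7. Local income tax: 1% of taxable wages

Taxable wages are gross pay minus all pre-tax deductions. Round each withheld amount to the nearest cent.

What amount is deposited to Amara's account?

Dependent care FSA: $131.04
Taxable wages = $2,295.73 − $131.04 = $2,164.69
Local income tax: $2,164.69 × 0.01 = $21.65
State tax withheld: $2,164.69 × 0.05 = $108.23
Medicare tax: $2,295.73 × 0.0175 = $40.18
State unemployment insurance (employee share): $2,295.73 × 0.001 = $2.30
SDI: $2,295.73 × 0.0125 = $28.70
Dental plan: $47.18
(Employer's $540.25 toward dental plan is not withheld from the employee.)
Total deductions = $131.04 + $21.65 + $108.23 + $40.18 + $2.30 + $28.70 + $47.18 = $379.28
Net pay = $2,295.73 − $379.28 = $1,916.45

$1,916.45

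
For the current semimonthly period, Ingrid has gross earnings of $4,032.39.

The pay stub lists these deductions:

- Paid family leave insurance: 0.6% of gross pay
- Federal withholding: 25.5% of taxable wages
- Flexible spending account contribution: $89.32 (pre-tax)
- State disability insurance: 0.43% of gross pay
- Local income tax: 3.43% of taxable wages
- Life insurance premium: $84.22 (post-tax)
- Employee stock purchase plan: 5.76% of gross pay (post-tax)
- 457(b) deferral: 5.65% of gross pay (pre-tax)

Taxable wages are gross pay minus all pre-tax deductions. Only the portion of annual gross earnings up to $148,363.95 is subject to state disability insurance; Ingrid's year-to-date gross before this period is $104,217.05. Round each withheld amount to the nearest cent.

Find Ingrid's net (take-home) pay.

$2,282.40

Flexible spending account contribution: $89.32
457(b) deferral: $4,032.39 × 0.0565 = $227.83
Pre-tax total = $89.32 + $227.83 = $317.15
Taxable wages = $4,032.39 − $317.15 = $3,715.24
Local income tax: $3,715.24 × 0.0343 = $127.43
Federal withholding: $3,715.24 × 0.255 = $947.39
Paid family leave insurance: $4,032.39 × 0.006 = $24.19
State disability insurance: cap not yet reached, full $4,032.39 is subject → $4,032.39 × 0.0043 = $17.34
Employee stock purchase plan: $4,032.39 × 0.0576 = $232.27
Life insurance premium: $84.22
Total deductions = $89.32 + $227.83 + $127.43 + $947.39 + $24.19 + $17.34 + $232.27 + $84.22 = $1,749.99
Net pay = $4,032.39 − $1,749.99 = $2,282.40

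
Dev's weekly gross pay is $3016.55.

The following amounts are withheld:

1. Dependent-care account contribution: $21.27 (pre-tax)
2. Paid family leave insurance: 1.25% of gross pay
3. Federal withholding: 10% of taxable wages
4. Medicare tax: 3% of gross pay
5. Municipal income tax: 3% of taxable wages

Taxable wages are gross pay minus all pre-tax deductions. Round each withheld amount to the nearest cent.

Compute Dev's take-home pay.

$2477.68

Dependent-care account contribution: $21.27
Taxable wages = $3016.55 − $21.27 = $2995.28
Municipal income tax: $2995.28 × 0.03 = $89.86
Federal withholding: $2995.28 × 0.1 = $299.53
Paid family leave insurance: $3016.55 × 0.0125 = $37.71
Medicare tax: $3016.55 × 0.03 = $90.50
Total deductions = $21.27 + $89.86 + $299.53 + $37.71 + $90.50 = $538.87
Net pay = $3016.55 − $538.87 = $2477.68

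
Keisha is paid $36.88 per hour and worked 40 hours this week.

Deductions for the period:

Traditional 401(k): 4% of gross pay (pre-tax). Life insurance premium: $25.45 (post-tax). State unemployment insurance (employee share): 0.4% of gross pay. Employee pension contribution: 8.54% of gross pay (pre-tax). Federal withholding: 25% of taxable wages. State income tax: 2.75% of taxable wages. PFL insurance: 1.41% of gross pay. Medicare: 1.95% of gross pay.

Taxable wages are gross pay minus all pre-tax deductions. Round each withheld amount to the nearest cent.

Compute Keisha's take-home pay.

Gross pay: 40 × $36.88 = $1,475.20
Employee pension contribution: $1,475.20 × 0.0854 = $125.98
Traditional 401(k): $1,475.20 × 0.04 = $59.01
Pre-tax total = $125.98 + $59.01 = $184.99
Taxable wages = $1,475.20 − $184.99 = $1,290.21
State income tax: $1,290.21 × 0.0275 = $35.48
Federal withholding: $1,290.21 × 0.25 = $322.55
State unemployment insurance (employee share): $1,475.20 × 0.004 = $5.90
PFL insurance: $1,475.20 × 0.0141 = $20.80
Medicare: $1,475.20 × 0.0195 = $28.77
Life insurance premium: $25.45
Total deductions = $125.98 + $59.01 + $35.48 + $322.55 + $5.90 + $20.80 + $28.77 + $25.45 = $623.94
Net pay = $1,475.20 − $623.94 = $851.26

$851.26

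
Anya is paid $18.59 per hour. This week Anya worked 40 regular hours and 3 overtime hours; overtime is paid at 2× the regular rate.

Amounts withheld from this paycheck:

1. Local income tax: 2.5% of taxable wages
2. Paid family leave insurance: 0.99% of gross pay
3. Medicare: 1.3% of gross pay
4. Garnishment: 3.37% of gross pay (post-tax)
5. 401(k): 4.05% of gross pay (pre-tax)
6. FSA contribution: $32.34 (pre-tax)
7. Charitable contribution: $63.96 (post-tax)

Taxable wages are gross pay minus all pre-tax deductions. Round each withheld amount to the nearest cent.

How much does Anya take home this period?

Regular pay: 40 × $18.59 = $743.60
Overtime pay: 3 × $18.59 × 2 = $111.54
Gross pay = $743.60 + $111.54 = $855.14
401(k): $855.14 × 0.0405 = $34.63
FSA contribution: $32.34
Pre-tax total = $34.63 + $32.34 = $66.97
Taxable wages = $855.14 − $66.97 = $788.17
Local income tax: $788.17 × 0.025 = $19.70
Paid family leave insurance: $855.14 × 0.0099 = $8.47
Medicare: $855.14 × 0.013 = $11.12
Garnishment: $855.14 × 0.0337 = $28.82
Charitable contribution: $63.96
Total deductions = $34.63 + $32.34 + $19.70 + $8.47 + $11.12 + $28.82 + $63.96 = $199.04
Net pay = $855.14 − $199.04 = $656.10

$656.10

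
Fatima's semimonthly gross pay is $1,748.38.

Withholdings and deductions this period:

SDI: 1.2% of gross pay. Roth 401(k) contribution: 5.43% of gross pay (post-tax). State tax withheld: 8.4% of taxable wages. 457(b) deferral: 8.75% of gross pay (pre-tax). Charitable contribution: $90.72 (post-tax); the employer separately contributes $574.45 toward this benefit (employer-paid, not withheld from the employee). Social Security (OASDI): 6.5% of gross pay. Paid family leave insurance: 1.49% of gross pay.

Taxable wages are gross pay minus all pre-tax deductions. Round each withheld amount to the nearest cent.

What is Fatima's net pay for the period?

$1,115.06

457(b) deferral: $1,748.38 × 0.0875 = $152.98
Taxable wages = $1,748.38 − $152.98 = $1,595.40
State tax withheld: $1,595.40 × 0.084 = $134.01
Social Security (OASDI): $1,748.38 × 0.065 = $113.64
SDI: $1,748.38 × 0.012 = $20.98
Paid family leave insurance: $1,748.38 × 0.0149 = $26.05
Roth 401(k) contribution: $1,748.38 × 0.0543 = $94.94
Charitable contribution: $90.72
(Employer's $574.45 toward charitable contribution is not withheld from the employee.)
Total deductions = $152.98 + $134.01 + $113.64 + $20.98 + $26.05 + $94.94 + $90.72 = $633.32
Net pay = $1,748.38 − $633.32 = $1,115.06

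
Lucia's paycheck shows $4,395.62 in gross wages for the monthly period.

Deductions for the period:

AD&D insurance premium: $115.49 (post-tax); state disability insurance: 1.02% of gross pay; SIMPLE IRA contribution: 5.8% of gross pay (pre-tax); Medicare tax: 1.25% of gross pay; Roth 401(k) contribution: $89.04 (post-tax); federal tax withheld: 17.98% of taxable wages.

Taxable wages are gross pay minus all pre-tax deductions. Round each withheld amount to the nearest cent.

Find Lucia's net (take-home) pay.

$3,091.86

SIMPLE IRA contribution: $4,395.62 × 0.058 = $254.95
Taxable wages = $4,395.62 − $254.95 = $4,140.67
Federal tax withheld: $4,140.67 × 0.1798 = $744.49
Medicare tax: $4,395.62 × 0.0125 = $54.95
State disability insurance: $4,395.62 × 0.0102 = $44.84
AD&D insurance premium: $115.49
Roth 401(k) contribution: $89.04
Total deductions = $254.95 + $744.49 + $54.95 + $44.84 + $115.49 + $89.04 = $1,303.76
Net pay = $4,395.62 − $1,303.76 = $3,091.86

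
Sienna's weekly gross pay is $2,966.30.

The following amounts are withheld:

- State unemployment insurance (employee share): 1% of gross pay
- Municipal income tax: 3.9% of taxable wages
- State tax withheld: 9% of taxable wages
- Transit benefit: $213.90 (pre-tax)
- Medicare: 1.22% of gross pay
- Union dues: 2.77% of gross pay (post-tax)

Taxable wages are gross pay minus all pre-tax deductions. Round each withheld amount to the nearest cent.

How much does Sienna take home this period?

Transit benefit: $213.90
Taxable wages = $2,966.30 − $213.90 = $2,752.40
State tax withheld: $2,752.40 × 0.09 = $247.72
Municipal income tax: $2,752.40 × 0.039 = $107.34
State unemployment insurance (employee share): $2,966.30 × 0.01 = $29.66
Medicare: $2,966.30 × 0.0122 = $36.19
Union dues: $2,966.30 × 0.0277 = $82.17
Total deductions = $213.90 + $247.72 + $107.34 + $29.66 + $36.19 + $82.17 = $716.98
Net pay = $2,966.30 − $716.98 = $2,249.32

$2,249.32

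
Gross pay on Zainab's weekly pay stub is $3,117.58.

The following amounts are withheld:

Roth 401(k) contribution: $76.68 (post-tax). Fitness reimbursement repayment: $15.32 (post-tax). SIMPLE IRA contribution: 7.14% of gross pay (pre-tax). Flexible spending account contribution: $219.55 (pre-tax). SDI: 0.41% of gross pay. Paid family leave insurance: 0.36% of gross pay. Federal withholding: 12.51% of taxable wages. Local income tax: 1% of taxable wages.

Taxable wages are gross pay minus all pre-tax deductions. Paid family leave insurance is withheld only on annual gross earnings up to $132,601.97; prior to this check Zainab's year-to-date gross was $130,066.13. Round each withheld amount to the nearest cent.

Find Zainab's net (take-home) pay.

$2,200.07

Flexible spending account contribution: $219.55
SIMPLE IRA contribution: $3,117.58 × 0.0714 = $222.60
Pre-tax total = $219.55 + $222.60 = $442.15
Taxable wages = $3,117.58 − $442.15 = $2,675.43
Local income tax: $2,675.43 × 0.01 = $26.75
Federal withholding: $2,675.43 × 0.1251 = $334.70
Paid family leave insurance: only $132,601.97 − $130,066.13 = $2,535.84 of this check is subject → $2,535.84 × 0.0036 = $9.13
SDI: $3,117.58 × 0.0041 = $12.78
Fitness reimbursement repayment: $15.32
Roth 401(k) contribution: $76.68
Total deductions = $219.55 + $222.60 + $26.75 + $334.70 + $9.13 + $12.78 + $15.32 + $76.68 = $917.51
Net pay = $3,117.58 − $917.51 = $2,200.07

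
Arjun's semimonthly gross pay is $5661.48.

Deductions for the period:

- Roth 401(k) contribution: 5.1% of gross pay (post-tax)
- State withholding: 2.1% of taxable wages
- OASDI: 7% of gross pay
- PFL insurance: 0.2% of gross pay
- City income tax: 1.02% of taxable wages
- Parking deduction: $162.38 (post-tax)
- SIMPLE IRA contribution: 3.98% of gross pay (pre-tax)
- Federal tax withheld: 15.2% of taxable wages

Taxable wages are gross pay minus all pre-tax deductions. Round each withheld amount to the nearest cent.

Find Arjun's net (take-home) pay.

SIMPLE IRA contribution: $5661.48 × 0.0398 = $225.33
Taxable wages = $5661.48 − $225.33 = $5436.15
State withholding: $5436.15 × 0.021 = $114.16
City income tax: $5436.15 × 0.0102 = $55.45
Federal tax withheld: $5436.15 × 0.152 = $826.29
OASDI: $5661.48 × 0.07 = $396.30
PFL insurance: $5661.48 × 0.002 = $11.32
Parking deduction: $162.38
Roth 401(k) contribution: $5661.48 × 0.051 = $288.74
Total deductions = $225.33 + $114.16 + $55.45 + $826.29 + $396.30 + $11.32 + $162.38 + $288.74 = $2079.97
Net pay = $5661.48 − $2079.97 = $3581.51

$3581.51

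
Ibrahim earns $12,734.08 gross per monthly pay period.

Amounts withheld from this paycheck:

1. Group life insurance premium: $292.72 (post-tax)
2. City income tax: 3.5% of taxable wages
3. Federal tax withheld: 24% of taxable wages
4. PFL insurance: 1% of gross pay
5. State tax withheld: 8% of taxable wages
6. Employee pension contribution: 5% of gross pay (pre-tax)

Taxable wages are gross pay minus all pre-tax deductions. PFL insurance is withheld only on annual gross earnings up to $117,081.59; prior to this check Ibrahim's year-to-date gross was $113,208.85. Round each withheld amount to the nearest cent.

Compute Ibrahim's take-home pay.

Employee pension contribution: $12,734.08 × 0.05 = $636.70
Taxable wages = $12,734.08 − $636.70 = $12,097.38
State tax withheld: $12,097.38 × 0.08 = $967.79
City income tax: $12,097.38 × 0.035 = $423.41
Federal tax withheld: $12,097.38 × 0.24 = $2,903.37
PFL insurance: only $117,081.59 − $113,208.85 = $3,872.74 of this check is subject → $3,872.74 × 0.01 = $38.73
Group life insurance premium: $292.72
Total deductions = $636.70 + $967.79 + $423.41 + $2,903.37 + $38.73 + $292.72 = $5,262.72
Net pay = $12,734.08 − $5,262.72 = $7,471.36

$7,471.36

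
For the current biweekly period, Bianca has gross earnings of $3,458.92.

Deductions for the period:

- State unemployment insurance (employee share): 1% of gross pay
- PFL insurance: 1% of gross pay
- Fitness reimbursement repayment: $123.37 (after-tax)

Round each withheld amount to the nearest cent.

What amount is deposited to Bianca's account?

PFL insurance: $3,458.92 × 0.01 = $34.59
State unemployment insurance (employee share): $3,458.92 × 0.01 = $34.59
Fitness reimbursement repayment: $123.37
Total deductions = $34.59 + $34.59 + $123.37 = $192.55
Net pay = $3,458.92 − $192.55 = $3,266.37

$3,266.37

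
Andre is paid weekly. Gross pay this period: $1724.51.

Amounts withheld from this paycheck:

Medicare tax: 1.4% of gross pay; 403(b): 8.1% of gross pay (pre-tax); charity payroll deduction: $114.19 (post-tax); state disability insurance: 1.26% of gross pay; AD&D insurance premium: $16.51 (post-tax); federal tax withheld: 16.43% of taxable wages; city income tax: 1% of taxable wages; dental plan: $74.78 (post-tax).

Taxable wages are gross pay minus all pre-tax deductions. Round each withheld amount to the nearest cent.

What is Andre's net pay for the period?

$1057.23

403(b): $1724.51 × 0.081 = $139.69
Taxable wages = $1724.51 − $139.69 = $1584.82
City income tax: $1584.82 × 0.01 = $15.85
Federal tax withheld: $1584.82 × 0.1643 = $260.39
Medicare tax: $1724.51 × 0.014 = $24.14
State disability insurance: $1724.51 × 0.0126 = $21.73
Dental plan: $74.78
AD&D insurance premium: $16.51
Charity payroll deduction: $114.19
Total deductions = $139.69 + $15.85 + $260.39 + $24.14 + $21.73 + $74.78 + $16.51 + $114.19 = $667.28
Net pay = $1724.51 − $667.28 = $1057.23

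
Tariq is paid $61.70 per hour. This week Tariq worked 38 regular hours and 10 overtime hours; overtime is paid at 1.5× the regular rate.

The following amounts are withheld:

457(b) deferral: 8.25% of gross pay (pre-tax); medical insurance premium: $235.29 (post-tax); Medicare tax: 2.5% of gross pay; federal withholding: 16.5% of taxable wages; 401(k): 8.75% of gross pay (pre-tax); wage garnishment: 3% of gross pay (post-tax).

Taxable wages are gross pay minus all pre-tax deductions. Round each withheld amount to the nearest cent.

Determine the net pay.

$1,851.21

Regular pay: 38 × $61.70 = $2,344.60
Overtime pay: 10 × $61.70 × 1.5 = $925.50
Gross pay = $2,344.60 + $925.50 = $3,270.10
401(k): $3,270.10 × 0.0875 = $286.13
457(b) deferral: $3,270.10 × 0.0825 = $269.78
Pre-tax total = $286.13 + $269.78 = $555.91
Taxable wages = $3,270.10 − $555.91 = $2,714.19
Federal withholding: $2,714.19 × 0.165 = $447.84
Medicare tax: $3,270.10 × 0.025 = $81.75
Medical insurance premium: $235.29
Wage garnishment: $3,270.10 × 0.03 = $98.10
Total deductions = $286.13 + $269.78 + $447.84 + $81.75 + $235.29 + $98.10 = $1,418.89
Net pay = $3,270.10 − $1,418.89 = $1,851.21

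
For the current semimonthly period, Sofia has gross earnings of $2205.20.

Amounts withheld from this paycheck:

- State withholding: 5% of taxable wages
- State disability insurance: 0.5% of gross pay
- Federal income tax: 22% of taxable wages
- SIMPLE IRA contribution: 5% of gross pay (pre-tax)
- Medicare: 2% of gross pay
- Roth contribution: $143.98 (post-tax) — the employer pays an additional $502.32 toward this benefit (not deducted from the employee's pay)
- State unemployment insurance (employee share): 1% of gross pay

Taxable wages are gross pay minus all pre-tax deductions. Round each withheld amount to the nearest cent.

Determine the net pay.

$1308.14

SIMPLE IRA contribution: $2205.20 × 0.05 = $110.26
Taxable wages = $2205.20 − $110.26 = $2094.94
State withholding: $2094.94 × 0.05 = $104.75
Federal income tax: $2094.94 × 0.22 = $460.89
State disability insurance: $2205.20 × 0.005 = $11.03
Medicare: $2205.20 × 0.02 = $44.10
State unemployment insurance (employee share): $2205.20 × 0.01 = $22.05
Roth contribution: $143.98
(Employer's $502.32 toward Roth contribution is not withheld from the employee.)
Total deductions = $110.26 + $104.75 + $460.89 + $11.03 + $44.10 + $22.05 + $143.98 = $897.06
Net pay = $2205.20 − $897.06 = $1308.14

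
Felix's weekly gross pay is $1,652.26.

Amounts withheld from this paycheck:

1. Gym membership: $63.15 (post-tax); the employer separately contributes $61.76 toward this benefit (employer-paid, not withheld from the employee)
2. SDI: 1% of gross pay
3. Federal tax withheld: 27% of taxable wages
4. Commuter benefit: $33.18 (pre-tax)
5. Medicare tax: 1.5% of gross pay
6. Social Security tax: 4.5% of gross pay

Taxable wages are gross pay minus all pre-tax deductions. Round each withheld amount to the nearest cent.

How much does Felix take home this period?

$1,003.13

Commuter benefit: $33.18
Taxable wages = $1,652.26 − $33.18 = $1,619.08
Federal tax withheld: $1,619.08 × 0.27 = $437.15
Social Security tax: $1,652.26 × 0.045 = $74.35
Medicare tax: $1,652.26 × 0.015 = $24.78
SDI: $1,652.26 × 0.01 = $16.52
Gym membership: $63.15
(Employer's $61.76 toward gym membership is not withheld from the employee.)
Total deductions = $33.18 + $437.15 + $74.35 + $24.78 + $16.52 + $63.15 = $649.13
Net pay = $1,652.26 − $649.13 = $1,003.13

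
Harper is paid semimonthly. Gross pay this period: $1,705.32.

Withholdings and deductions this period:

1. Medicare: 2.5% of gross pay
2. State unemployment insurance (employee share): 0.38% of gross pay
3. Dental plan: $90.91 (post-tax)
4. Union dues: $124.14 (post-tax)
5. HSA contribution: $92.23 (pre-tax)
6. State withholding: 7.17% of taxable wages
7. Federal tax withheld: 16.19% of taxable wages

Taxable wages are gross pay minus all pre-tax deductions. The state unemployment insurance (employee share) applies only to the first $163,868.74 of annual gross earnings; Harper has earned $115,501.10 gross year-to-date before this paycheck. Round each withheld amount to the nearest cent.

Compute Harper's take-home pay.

HSA contribution: $92.23
Taxable wages = $1,705.32 − $92.23 = $1,613.09
State withholding: $1,613.09 × 0.0717 = $115.66
Federal tax withheld: $1,613.09 × 0.1619 = $261.16
Medicare: $1,705.32 × 0.025 = $42.63
State unemployment insurance (employee share): cap not yet reached, full $1,705.32 is subject → $1,705.32 × 0.0038 = $6.48
Dental plan: $90.91
Union dues: $124.14
Total deductions = $92.23 + $115.66 + $261.16 + $42.63 + $6.48 + $90.91 + $124.14 = $733.21
Net pay = $1,705.32 − $733.21 = $972.11

$972.11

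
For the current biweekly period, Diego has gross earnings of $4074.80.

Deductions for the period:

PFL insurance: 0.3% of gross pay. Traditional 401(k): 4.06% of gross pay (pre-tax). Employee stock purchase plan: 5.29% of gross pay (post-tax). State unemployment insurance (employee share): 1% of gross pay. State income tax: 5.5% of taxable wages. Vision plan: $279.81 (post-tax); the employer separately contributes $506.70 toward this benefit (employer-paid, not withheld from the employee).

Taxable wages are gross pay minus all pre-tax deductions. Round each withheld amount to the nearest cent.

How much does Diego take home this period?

$3146.01

Traditional 401(k): $4074.80 × 0.0406 = $165.44
Taxable wages = $4074.80 − $165.44 = $3909.36
State income tax: $3909.36 × 0.055 = $215.01
PFL insurance: $4074.80 × 0.003 = $12.22
State unemployment insurance (employee share): $4074.80 × 0.01 = $40.75
Vision plan: $279.81
Employee stock purchase plan: $4074.80 × 0.0529 = $215.56
(Employer's $506.70 toward vision plan is not withheld from the employee.)
Total deductions = $165.44 + $215.01 + $12.22 + $40.75 + $279.81 + $215.56 = $928.79
Net pay = $4074.80 − $928.79 = $3146.01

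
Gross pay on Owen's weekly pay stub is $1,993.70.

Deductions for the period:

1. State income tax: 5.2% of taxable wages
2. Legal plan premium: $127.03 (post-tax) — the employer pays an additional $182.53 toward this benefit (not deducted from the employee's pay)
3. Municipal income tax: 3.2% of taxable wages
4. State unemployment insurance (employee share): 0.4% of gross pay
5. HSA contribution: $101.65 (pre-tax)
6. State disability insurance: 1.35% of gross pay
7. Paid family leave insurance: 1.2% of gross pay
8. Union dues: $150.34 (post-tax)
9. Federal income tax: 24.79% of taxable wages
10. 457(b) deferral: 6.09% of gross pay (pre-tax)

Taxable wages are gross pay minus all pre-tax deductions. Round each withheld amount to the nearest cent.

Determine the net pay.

HSA contribution: $101.65
457(b) deferral: $1,993.70 × 0.0609 = $121.42
Pre-tax total = $101.65 + $121.42 = $223.07
Taxable wages = $1,993.70 − $223.07 = $1,770.63
Federal income tax: $1,770.63 × 0.2479 = $438.94
State income tax: $1,770.63 × 0.052 = $92.07
Municipal income tax: $1,770.63 × 0.032 = $56.66
State unemployment insurance (employee share): $1,993.70 × 0.004 = $7.97
Paid family leave insurance: $1,993.70 × 0.012 = $23.92
State disability insurance: $1,993.70 × 0.0135 = $26.91
Union dues: $150.34
Legal plan premium: $127.03
(Employer's $182.53 toward legal plan premium is not withheld from the employee.)
Total deductions = $101.65 + $121.42 + $438.94 + $92.07 + $56.66 + $7.97 + $23.92 + $26.91 + $150.34 + $127.03 = $1,146.91
Net pay = $1,993.70 − $1,146.91 = $846.79

$846.79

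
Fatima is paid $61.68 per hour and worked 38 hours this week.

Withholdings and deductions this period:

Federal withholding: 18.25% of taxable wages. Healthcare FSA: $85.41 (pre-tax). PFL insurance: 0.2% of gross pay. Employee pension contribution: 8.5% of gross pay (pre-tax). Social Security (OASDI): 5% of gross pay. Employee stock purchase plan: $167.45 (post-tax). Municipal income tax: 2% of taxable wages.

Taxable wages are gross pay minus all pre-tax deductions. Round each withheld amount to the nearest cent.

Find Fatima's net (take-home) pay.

Gross pay: 38 × $61.68 = $2343.84
Healthcare FSA: $85.41
Employee pension contribution: $2343.84 × 0.085 = $199.23
Pre-tax total = $85.41 + $199.23 = $284.64
Taxable wages = $2343.84 − $284.64 = $2059.20
Municipal income tax: $2059.20 × 0.02 = $41.18
Federal withholding: $2059.20 × 0.1825 = $375.80
Social Security (OASDI): $2343.84 × 0.05 = $117.19
PFL insurance: $2343.84 × 0.002 = $4.69
Employee stock purchase plan: $167.45
Total deductions = $85.41 + $199.23 + $41.18 + $375.80 + $117.19 + $4.69 + $167.45 = $990.95
Net pay = $2343.84 − $990.95 = $1352.89

$1352.89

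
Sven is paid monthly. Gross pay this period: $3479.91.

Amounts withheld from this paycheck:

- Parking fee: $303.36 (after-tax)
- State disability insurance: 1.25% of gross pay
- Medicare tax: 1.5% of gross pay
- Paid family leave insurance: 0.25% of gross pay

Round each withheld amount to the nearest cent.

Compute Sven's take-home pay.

$3072.15

Paid family leave insurance: $3479.91 × 0.0025 = $8.70
Medicare tax: $3479.91 × 0.015 = $52.20
State disability insurance: $3479.91 × 0.0125 = $43.50
Parking fee: $303.36
Total deductions = $8.70 + $52.20 + $43.50 + $303.36 = $407.76
Net pay = $3479.91 − $407.76 = $3072.15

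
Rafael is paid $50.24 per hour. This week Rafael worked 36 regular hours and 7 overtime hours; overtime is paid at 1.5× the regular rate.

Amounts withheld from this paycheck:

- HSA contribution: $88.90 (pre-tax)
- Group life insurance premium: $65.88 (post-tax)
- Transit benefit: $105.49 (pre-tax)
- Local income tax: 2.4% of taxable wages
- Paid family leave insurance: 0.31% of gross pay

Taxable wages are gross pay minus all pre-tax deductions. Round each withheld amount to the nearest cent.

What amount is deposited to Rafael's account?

Regular pay: 36 × $50.24 = $1808.64
Overtime pay: 7 × $50.24 × 1.5 = $527.52
Gross pay = $1808.64 + $527.52 = $2336.16
HSA contribution: $88.90
Transit benefit: $105.49
Pre-tax total = $88.90 + $105.49 = $194.39
Taxable wages = $2336.16 − $194.39 = $2141.77
Local income tax: $2141.77 × 0.024 = $51.40
Paid family leave insurance: $2336.16 × 0.0031 = $7.24
Group life insurance premium: $65.88
Total deductions = $88.90 + $105.49 + $51.40 + $7.24 + $65.88 = $318.91
Net pay = $2336.16 − $318.91 = $2017.25

$2017.25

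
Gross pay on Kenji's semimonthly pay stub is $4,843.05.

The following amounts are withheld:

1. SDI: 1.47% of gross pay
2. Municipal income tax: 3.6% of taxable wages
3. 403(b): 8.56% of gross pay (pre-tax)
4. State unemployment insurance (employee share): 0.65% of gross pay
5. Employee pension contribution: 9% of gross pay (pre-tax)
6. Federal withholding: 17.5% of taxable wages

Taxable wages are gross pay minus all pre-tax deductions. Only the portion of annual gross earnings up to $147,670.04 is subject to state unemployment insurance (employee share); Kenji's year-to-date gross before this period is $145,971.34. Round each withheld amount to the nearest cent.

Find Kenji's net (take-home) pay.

$3,067.94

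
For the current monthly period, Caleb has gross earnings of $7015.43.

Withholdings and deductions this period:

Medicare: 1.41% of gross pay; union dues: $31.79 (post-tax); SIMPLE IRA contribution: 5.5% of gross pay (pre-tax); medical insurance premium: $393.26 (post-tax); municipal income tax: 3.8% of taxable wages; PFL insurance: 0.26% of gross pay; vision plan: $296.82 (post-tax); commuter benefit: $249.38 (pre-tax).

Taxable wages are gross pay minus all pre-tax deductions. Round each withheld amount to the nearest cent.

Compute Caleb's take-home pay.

SIMPLE IRA contribution: $7015.43 × 0.055 = $385.85
Commuter benefit: $249.38
Pre-tax total = $385.85 + $249.38 = $635.23
Taxable wages = $7015.43 − $635.23 = $6380.20
Municipal income tax: $6380.20 × 0.038 = $242.45
PFL insurance: $7015.43 × 0.0026 = $18.24
Medicare: $7015.43 × 0.0141 = $98.92
Vision plan: $296.82
Union dues: $31.79
Medical insurance premium: $393.26
Total deductions = $385.85 + $249.38 + $242.45 + $18.24 + $98.92 + $296.82 + $31.79 + $393.26 = $1716.71
Net pay = $7015.43 − $1716.71 = $5298.72

$5298.72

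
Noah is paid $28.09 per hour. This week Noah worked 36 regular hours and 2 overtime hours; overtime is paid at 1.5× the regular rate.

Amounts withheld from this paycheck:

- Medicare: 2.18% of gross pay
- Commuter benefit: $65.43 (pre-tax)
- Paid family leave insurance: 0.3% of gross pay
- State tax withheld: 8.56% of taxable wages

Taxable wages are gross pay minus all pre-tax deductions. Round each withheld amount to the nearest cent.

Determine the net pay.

Regular pay: 36 × $28.09 = $1011.24
Overtime pay: 2 × $28.09 × 1.5 = $84.27
Gross pay = $1011.24 + $84.27 = $1095.51
Commuter benefit: $65.43
Taxable wages = $1095.51 − $65.43 = $1030.08
State tax withheld: $1030.08 × 0.0856 = $88.17
Paid family leave insurance: $1095.51 × 0.003 = $3.29
Medicare: $1095.51 × 0.0218 = $23.88
Total deductions = $65.43 + $88.17 + $3.29 + $23.88 = $180.77
Net pay = $1095.51 − $180.77 = $914.74

$914.74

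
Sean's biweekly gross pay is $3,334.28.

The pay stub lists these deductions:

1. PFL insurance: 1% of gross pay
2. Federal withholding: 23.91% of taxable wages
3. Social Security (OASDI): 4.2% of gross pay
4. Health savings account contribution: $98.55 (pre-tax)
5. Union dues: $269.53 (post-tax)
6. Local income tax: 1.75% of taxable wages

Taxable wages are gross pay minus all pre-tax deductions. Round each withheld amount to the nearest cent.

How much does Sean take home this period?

$1,962.53

Health savings account contribution: $98.55
Taxable wages = $3,334.28 − $98.55 = $3,235.73
Local income tax: $3,235.73 × 0.0175 = $56.63
Federal withholding: $3,235.73 × 0.2391 = $773.66
Social Security (OASDI): $3,334.28 × 0.042 = $140.04
PFL insurance: $3,334.28 × 0.01 = $33.34
Union dues: $269.53
Total deductions = $98.55 + $56.63 + $773.66 + $140.04 + $33.34 + $269.53 = $1,371.75
Net pay = $3,334.28 − $1,371.75 = $1,962.53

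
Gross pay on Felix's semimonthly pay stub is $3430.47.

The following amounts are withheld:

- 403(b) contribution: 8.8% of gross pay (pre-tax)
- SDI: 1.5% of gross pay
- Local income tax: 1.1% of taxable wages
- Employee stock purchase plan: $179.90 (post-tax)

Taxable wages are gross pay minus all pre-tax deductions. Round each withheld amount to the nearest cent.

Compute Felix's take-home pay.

403(b) contribution: $3430.47 × 0.088 = $301.88
Taxable wages = $3430.47 − $301.88 = $3128.59
Local income tax: $3128.59 × 0.011 = $34.41
SDI: $3430.47 × 0.015 = $51.46
Employee stock purchase plan: $179.90
Total deductions = $301.88 + $34.41 + $51.46 + $179.90 = $567.65
Net pay = $3430.47 − $567.65 = $2862.82

$2862.82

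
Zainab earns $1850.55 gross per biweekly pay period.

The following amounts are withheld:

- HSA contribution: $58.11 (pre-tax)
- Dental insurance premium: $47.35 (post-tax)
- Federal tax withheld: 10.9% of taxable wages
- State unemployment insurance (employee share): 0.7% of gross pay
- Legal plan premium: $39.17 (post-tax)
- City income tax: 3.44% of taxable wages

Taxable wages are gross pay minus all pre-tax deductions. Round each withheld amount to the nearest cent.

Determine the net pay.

$1435.93

HSA contribution: $58.11
Taxable wages = $1850.55 − $58.11 = $1792.44
Federal tax withheld: $1792.44 × 0.109 = $195.38
City income tax: $1792.44 × 0.0344 = $61.66
State unemployment insurance (employee share): $1850.55 × 0.007 = $12.95
Dental insurance premium: $47.35
Legal plan premium: $39.17
Total deductions = $58.11 + $195.38 + $61.66 + $12.95 + $47.35 + $39.17 = $414.62
Net pay = $1850.55 − $414.62 = $1435.93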